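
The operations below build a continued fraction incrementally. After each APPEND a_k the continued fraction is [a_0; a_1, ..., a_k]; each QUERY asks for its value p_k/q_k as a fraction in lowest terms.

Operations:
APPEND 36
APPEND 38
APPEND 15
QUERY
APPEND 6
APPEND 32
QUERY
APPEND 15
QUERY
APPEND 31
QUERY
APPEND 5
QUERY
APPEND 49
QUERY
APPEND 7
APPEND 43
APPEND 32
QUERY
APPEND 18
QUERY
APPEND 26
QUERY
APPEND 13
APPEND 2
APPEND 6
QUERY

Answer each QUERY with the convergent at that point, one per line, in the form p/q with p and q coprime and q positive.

APPEND 36: p_0 = 36·1 + 0 = 36, q_0 = 36·0 + 1 = 1 → 36/1
APPEND 38: p_1 = 38·36 + 1 = 1369, q_1 = 38·1 + 0 = 38 → 1369/38
APPEND 15: p_2 = 15·1369 + 36 = 20571, q_2 = 15·38 + 1 = 571 → 20571/571
APPEND 6: p_3 = 6·20571 + 1369 = 124795, q_3 = 6·571 + 38 = 3464 → 124795/3464
APPEND 32: p_4 = 32·124795 + 20571 = 4014011, q_4 = 32·3464 + 571 = 111419 → 4014011/111419
APPEND 15: p_5 = 15·4014011 + 124795 = 60334960, q_5 = 15·111419 + 3464 = 1674749 → 60334960/1674749
APPEND 31: p_6 = 31·60334960 + 4014011 = 1874397771, q_6 = 31·1674749 + 111419 = 52028638 → 1874397771/52028638
APPEND 5: p_7 = 5·1874397771 + 60334960 = 9432323815, q_7 = 5·52028638 + 1674749 = 261817939 → 9432323815/261817939
APPEND 49: p_8 = 49·9432323815 + 1874397771 = 464058264706, q_8 = 49·261817939 + 52028638 = 12881107649 → 464058264706/12881107649
APPEND 7: p_9 = 7·464058264706 + 9432323815 = 3257840176757, q_9 = 7·12881107649 + 261817939 = 90429571482 → 3257840176757/90429571482
APPEND 43: p_10 = 43·3257840176757 + 464058264706 = 140551185865257, q_10 = 43·90429571482 + 12881107649 = 3901352681375 → 140551185865257/3901352681375
APPEND 32: p_11 = 32·140551185865257 + 3257840176757 = 4500895787864981, q_11 = 32·3901352681375 + 90429571482 = 124933715375482 → 4500895787864981/124933715375482
APPEND 18: p_12 = 18·4500895787864981 + 140551185865257 = 81156675367434915, q_12 = 18·124933715375482 + 3901352681375 = 2252708229440051 → 81156675367434915/2252708229440051
APPEND 26: p_13 = 26·81156675367434915 + 4500895787864981 = 2114574455341172771, q_13 = 26·2252708229440051 + 124933715375482 = 58695347680816808 → 2114574455341172771/58695347680816808
APPEND 13: p_14 = 13·2114574455341172771 + 81156675367434915 = 27570624594802680938, q_14 = 13·58695347680816808 + 2252708229440051 = 765292228080058555 → 27570624594802680938/765292228080058555
APPEND 2: p_15 = 2·27570624594802680938 + 2114574455341172771 = 57255823644946534647, q_15 = 2·765292228080058555 + 58695347680816808 = 1589279803840933918 → 57255823644946534647/1589279803840933918
APPEND 6: p_16 = 6·57255823644946534647 + 27570624594802680938 = 371105566464481888820, q_16 = 6·1589279803840933918 + 765292228080058555 = 10300971051125662063 → 371105566464481888820/10300971051125662063

20571/571
4014011/111419
60334960/1674749
1874397771/52028638
9432323815/261817939
464058264706/12881107649
4500895787864981/124933715375482
81156675367434915/2252708229440051
2114574455341172771/58695347680816808
371105566464481888820/10300971051125662063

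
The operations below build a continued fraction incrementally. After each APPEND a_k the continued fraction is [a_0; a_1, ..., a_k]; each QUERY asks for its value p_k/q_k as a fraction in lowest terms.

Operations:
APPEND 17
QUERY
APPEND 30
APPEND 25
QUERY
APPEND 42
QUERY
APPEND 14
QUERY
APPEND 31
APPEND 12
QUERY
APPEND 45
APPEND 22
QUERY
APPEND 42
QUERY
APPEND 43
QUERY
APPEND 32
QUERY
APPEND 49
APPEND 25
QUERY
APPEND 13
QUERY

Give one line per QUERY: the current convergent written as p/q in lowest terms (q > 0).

17/1
12792/751
537775/31572
7541642/442759
2819485766/165527971
2799265625000/164340875483
117696267438147/6909779286082
5063738765465321/297284850177009
162157336762328419/9520024984950370
198931488339751274719/11678982752803578845
2594060121656886129199/152293554295559270124

APPEND 17: p_0 = 17·1 + 0 = 17, q_0 = 17·0 + 1 = 1 → 17/1
APPEND 30: p_1 = 30·17 + 1 = 511, q_1 = 30·1 + 0 = 30 → 511/30
APPEND 25: p_2 = 25·511 + 17 = 12792, q_2 = 25·30 + 1 = 751 → 12792/751
APPEND 42: p_3 = 42·12792 + 511 = 537775, q_3 = 42·751 + 30 = 31572 → 537775/31572
APPEND 14: p_4 = 14·537775 + 12792 = 7541642, q_4 = 14·31572 + 751 = 442759 → 7541642/442759
APPEND 31: p_5 = 31·7541642 + 537775 = 234328677, q_5 = 31·442759 + 31572 = 13757101 → 234328677/13757101
APPEND 12: p_6 = 12·234328677 + 7541642 = 2819485766, q_6 = 12·13757101 + 442759 = 165527971 → 2819485766/165527971
APPEND 45: p_7 = 45·2819485766 + 234328677 = 127111188147, q_7 = 45·165527971 + 13757101 = 7462515796 → 127111188147/7462515796
APPEND 22: p_8 = 22·127111188147 + 2819485766 = 2799265625000, q_8 = 22·7462515796 + 165527971 = 164340875483 → 2799265625000/164340875483
APPEND 42: p_9 = 42·2799265625000 + 127111188147 = 117696267438147, q_9 = 42·164340875483 + 7462515796 = 6909779286082 → 117696267438147/6909779286082
APPEND 43: p_10 = 43·117696267438147 + 2799265625000 = 5063738765465321, q_10 = 43·6909779286082 + 164340875483 = 297284850177009 → 5063738765465321/297284850177009
APPEND 32: p_11 = 32·5063738765465321 + 117696267438147 = 162157336762328419, q_11 = 32·297284850177009 + 6909779286082 = 9520024984950370 → 162157336762328419/9520024984950370
APPEND 49: p_12 = 49·162157336762328419 + 5063738765465321 = 7950773240119557852, q_12 = 49·9520024984950370 + 297284850177009 = 466778509112745139 → 7950773240119557852/466778509112745139
APPEND 25: p_13 = 25·7950773240119557852 + 162157336762328419 = 198931488339751274719, q_13 = 25·466778509112745139 + 9520024984950370 = 11678982752803578845 → 198931488339751274719/11678982752803578845
APPEND 13: p_14 = 13·198931488339751274719 + 7950773240119557852 = 2594060121656886129199, q_14 = 13·11678982752803578845 + 466778509112745139 = 152293554295559270124 → 2594060121656886129199/152293554295559270124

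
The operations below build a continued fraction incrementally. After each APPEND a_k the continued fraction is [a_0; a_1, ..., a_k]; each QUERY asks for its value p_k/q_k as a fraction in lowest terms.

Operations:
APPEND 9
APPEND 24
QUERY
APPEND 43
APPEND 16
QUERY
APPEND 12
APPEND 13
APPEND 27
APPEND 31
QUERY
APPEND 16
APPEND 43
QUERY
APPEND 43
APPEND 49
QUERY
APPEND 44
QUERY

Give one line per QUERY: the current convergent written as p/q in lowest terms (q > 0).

217/24
149657/16552
19847484766/2195123301
13702414626015/1515481179613
28900281794195927/3196358768874420
1272201920972775276/140704986713896823

APPEND 9: p_0 = 9·1 + 0 = 9, q_0 = 9·0 + 1 = 1 → 9/1
APPEND 24: p_1 = 24·9 + 1 = 217, q_1 = 24·1 + 0 = 24 → 217/24
APPEND 43: p_2 = 43·217 + 9 = 9340, q_2 = 43·24 + 1 = 1033 → 9340/1033
APPEND 16: p_3 = 16·9340 + 217 = 149657, q_3 = 16·1033 + 24 = 16552 → 149657/16552
APPEND 12: p_4 = 12·149657 + 9340 = 1805224, q_4 = 12·16552 + 1033 = 199657 → 1805224/199657
APPEND 13: p_5 = 13·1805224 + 149657 = 23617569, q_5 = 13·199657 + 16552 = 2612093 → 23617569/2612093
APPEND 27: p_6 = 27·23617569 + 1805224 = 639479587, q_6 = 27·2612093 + 199657 = 70726168 → 639479587/70726168
APPEND 31: p_7 = 31·639479587 + 23617569 = 19847484766, q_7 = 31·70726168 + 2612093 = 2195123301 → 19847484766/2195123301
APPEND 16: p_8 = 16·19847484766 + 639479587 = 318199235843, q_8 = 16·2195123301 + 70726168 = 35192698984 → 318199235843/35192698984
APPEND 43: p_9 = 43·318199235843 + 19847484766 = 13702414626015, q_9 = 43·35192698984 + 2195123301 = 1515481179613 → 13702414626015/1515481179613
APPEND 43: p_10 = 43·13702414626015 + 318199235843 = 589522028154488, q_10 = 43·1515481179613 + 35192698984 = 65200883422343 → 589522028154488/65200883422343
APPEND 49: p_11 = 49·589522028154488 + 13702414626015 = 28900281794195927, q_11 = 49·65200883422343 + 1515481179613 = 3196358768874420 → 28900281794195927/3196358768874420
APPEND 44: p_12 = 44·28900281794195927 + 589522028154488 = 1272201920972775276, q_12 = 44·3196358768874420 + 65200883422343 = 140704986713896823 → 1272201920972775276/140704986713896823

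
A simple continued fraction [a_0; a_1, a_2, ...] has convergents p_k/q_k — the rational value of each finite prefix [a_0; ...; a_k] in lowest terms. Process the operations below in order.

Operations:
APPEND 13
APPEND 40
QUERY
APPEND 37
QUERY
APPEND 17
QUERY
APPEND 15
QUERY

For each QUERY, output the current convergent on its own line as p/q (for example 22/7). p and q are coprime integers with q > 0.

521/40
19290/1481
328451/25217
4946055/379736

APPEND 13: p_0 = 13·1 + 0 = 13, q_0 = 13·0 + 1 = 1 → 13/1
APPEND 40: p_1 = 40·13 + 1 = 521, q_1 = 40·1 + 0 = 40 → 521/40
APPEND 37: p_2 = 37·521 + 13 = 19290, q_2 = 37·40 + 1 = 1481 → 19290/1481
APPEND 17: p_3 = 17·19290 + 521 = 328451, q_3 = 17·1481 + 40 = 25217 → 328451/25217
APPEND 15: p_4 = 15·328451 + 19290 = 4946055, q_4 = 15·25217 + 1481 = 379736 → 4946055/379736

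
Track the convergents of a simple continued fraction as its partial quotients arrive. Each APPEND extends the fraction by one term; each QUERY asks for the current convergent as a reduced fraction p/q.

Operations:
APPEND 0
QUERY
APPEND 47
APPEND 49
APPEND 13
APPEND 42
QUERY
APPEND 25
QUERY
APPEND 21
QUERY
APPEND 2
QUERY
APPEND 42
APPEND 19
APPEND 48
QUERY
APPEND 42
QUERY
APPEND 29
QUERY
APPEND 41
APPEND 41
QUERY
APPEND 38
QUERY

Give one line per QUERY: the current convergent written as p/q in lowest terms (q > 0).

0/1
26845/1262262
671763/31586549
14133868/664579791
28939499/1360746131
1124007346090/52851248302797
47231699738973/2220852291892172
1370843299776307/64457567713175785
2307694929913046267/108508683837529249422
87748659143686325706/4125974966954643577393

APPEND 0: p_0 = 0·1 + 0 = 0, q_0 = 0·0 + 1 = 1 → 0/1
APPEND 47: p_1 = 47·0 + 1 = 1, q_1 = 47·1 + 0 = 47 → 1/47
APPEND 49: p_2 = 49·1 + 0 = 49, q_2 = 49·47 + 1 = 2304 → 49/2304
APPEND 13: p_3 = 13·49 + 1 = 638, q_3 = 13·2304 + 47 = 29999 → 638/29999
APPEND 42: p_4 = 42·638 + 49 = 26845, q_4 = 42·29999 + 2304 = 1262262 → 26845/1262262
APPEND 25: p_5 = 25·26845 + 638 = 671763, q_5 = 25·1262262 + 29999 = 31586549 → 671763/31586549
APPEND 21: p_6 = 21·671763 + 26845 = 14133868, q_6 = 21·31586549 + 1262262 = 664579791 → 14133868/664579791
APPEND 2: p_7 = 2·14133868 + 671763 = 28939499, q_7 = 2·664579791 + 31586549 = 1360746131 → 28939499/1360746131
APPEND 42: p_8 = 42·28939499 + 14133868 = 1229592826, q_8 = 42·1360746131 + 664579791 = 57815917293 → 1229592826/57815917293
APPEND 19: p_9 = 19·1229592826 + 28939499 = 23391203193, q_9 = 19·57815917293 + 1360746131 = 1099863174698 → 23391203193/1099863174698
APPEND 48: p_10 = 48·23391203193 + 1229592826 = 1124007346090, q_10 = 48·1099863174698 + 57815917293 = 52851248302797 → 1124007346090/52851248302797
APPEND 42: p_11 = 42·1124007346090 + 23391203193 = 47231699738973, q_11 = 42·52851248302797 + 1099863174698 = 2220852291892172 → 47231699738973/2220852291892172
APPEND 29: p_12 = 29·47231699738973 + 1124007346090 = 1370843299776307, q_12 = 29·2220852291892172 + 52851248302797 = 64457567713175785 → 1370843299776307/64457567713175785
APPEND 41: p_13 = 41·1370843299776307 + 47231699738973 = 56251806990567560, q_13 = 41·64457567713175785 + 2220852291892172 = 2644981128532099357 → 56251806990567560/2644981128532099357
APPEND 41: p_14 = 41·56251806990567560 + 1370843299776307 = 2307694929913046267, q_14 = 41·2644981128532099357 + 64457567713175785 = 108508683837529249422 → 2307694929913046267/108508683837529249422
APPEND 38: p_15 = 38·2307694929913046267 + 56251806990567560 = 87748659143686325706, q_15 = 38·108508683837529249422 + 2644981128532099357 = 4125974966954643577393 → 87748659143686325706/4125974966954643577393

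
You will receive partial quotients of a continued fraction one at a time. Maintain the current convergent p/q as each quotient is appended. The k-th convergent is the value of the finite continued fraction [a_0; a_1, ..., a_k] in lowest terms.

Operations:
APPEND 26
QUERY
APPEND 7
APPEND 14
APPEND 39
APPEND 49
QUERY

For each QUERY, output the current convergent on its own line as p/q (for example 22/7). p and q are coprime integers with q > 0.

26/1
4957223/189631

APPEND 26: p_0 = 26·1 + 0 = 26, q_0 = 26·0 + 1 = 1 → 26/1
APPEND 7: p_1 = 7·26 + 1 = 183, q_1 = 7·1 + 0 = 7 → 183/7
APPEND 14: p_2 = 14·183 + 26 = 2588, q_2 = 14·7 + 1 = 99 → 2588/99
APPEND 39: p_3 = 39·2588 + 183 = 101115, q_3 = 39·99 + 7 = 3868 → 101115/3868
APPEND 49: p_4 = 49·101115 + 2588 = 4957223, q_4 = 49·3868 + 99 = 189631 → 4957223/189631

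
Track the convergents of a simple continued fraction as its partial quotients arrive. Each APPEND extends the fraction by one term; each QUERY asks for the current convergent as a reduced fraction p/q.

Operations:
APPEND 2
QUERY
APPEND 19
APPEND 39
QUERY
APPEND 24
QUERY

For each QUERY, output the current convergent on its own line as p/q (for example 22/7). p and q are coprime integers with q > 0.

APPEND 2: p_0 = 2·1 + 0 = 2, q_0 = 2·0 + 1 = 1 → 2/1
APPEND 19: p_1 = 19·2 + 1 = 39, q_1 = 19·1 + 0 = 19 → 39/19
APPEND 39: p_2 = 39·39 + 2 = 1523, q_2 = 39·19 + 1 = 742 → 1523/742
APPEND 24: p_3 = 24·1523 + 39 = 36591, q_3 = 24·742 + 19 = 17827 → 36591/17827

2/1
1523/742
36591/17827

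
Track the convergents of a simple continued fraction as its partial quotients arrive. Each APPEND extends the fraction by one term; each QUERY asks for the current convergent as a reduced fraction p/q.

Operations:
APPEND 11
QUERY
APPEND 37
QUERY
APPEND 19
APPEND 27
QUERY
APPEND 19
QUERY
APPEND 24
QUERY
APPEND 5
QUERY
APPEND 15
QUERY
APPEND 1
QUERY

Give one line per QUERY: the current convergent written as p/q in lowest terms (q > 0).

11/1
408/37
210009/19045
3997934/362559
96160425/8720461
484800059/43964864
7368161310/668193421
7852961369/712158285

APPEND 11: p_0 = 11·1 + 0 = 11, q_0 = 11·0 + 1 = 1 → 11/1
APPEND 37: p_1 = 37·11 + 1 = 408, q_1 = 37·1 + 0 = 37 → 408/37
APPEND 19: p_2 = 19·408 + 11 = 7763, q_2 = 19·37 + 1 = 704 → 7763/704
APPEND 27: p_3 = 27·7763 + 408 = 210009, q_3 = 27·704 + 37 = 19045 → 210009/19045
APPEND 19: p_4 = 19·210009 + 7763 = 3997934, q_4 = 19·19045 + 704 = 362559 → 3997934/362559
APPEND 24: p_5 = 24·3997934 + 210009 = 96160425, q_5 = 24·362559 + 19045 = 8720461 → 96160425/8720461
APPEND 5: p_6 = 5·96160425 + 3997934 = 484800059, q_6 = 5·8720461 + 362559 = 43964864 → 484800059/43964864
APPEND 15: p_7 = 15·484800059 + 96160425 = 7368161310, q_7 = 15·43964864 + 8720461 = 668193421 → 7368161310/668193421
APPEND 1: p_8 = 1·7368161310 + 484800059 = 7852961369, q_8 = 1·668193421 + 43964864 = 712158285 → 7852961369/712158285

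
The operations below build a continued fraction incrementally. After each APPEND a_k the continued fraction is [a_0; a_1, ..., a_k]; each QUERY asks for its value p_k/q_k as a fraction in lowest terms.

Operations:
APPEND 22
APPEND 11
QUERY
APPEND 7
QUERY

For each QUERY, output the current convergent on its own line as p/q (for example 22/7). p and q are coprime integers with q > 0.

APPEND 22: p_0 = 22·1 + 0 = 22, q_0 = 22·0 + 1 = 1 → 22/1
APPEND 11: p_1 = 11·22 + 1 = 243, q_1 = 11·1 + 0 = 11 → 243/11
APPEND 7: p_2 = 7·243 + 22 = 1723, q_2 = 7·11 + 1 = 78 → 1723/78

243/11
1723/78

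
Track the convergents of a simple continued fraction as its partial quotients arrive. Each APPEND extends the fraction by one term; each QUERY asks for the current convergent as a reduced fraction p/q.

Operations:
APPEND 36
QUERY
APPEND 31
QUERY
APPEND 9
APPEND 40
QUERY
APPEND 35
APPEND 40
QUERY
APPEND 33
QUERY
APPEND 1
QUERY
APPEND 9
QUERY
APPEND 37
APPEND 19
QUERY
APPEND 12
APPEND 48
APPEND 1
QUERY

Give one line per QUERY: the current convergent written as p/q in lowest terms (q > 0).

36/1
1117/31
404677/11231
567356037/15745831
18736923005/520005788
19304279042/535751619
192475434383/5341770359
135869487107430/3770785613497
80377031778485707/2230703607839931

APPEND 36: p_0 = 36·1 + 0 = 36, q_0 = 36·0 + 1 = 1 → 36/1
APPEND 31: p_1 = 31·36 + 1 = 1117, q_1 = 31·1 + 0 = 31 → 1117/31
APPEND 9: p_2 = 9·1117 + 36 = 10089, q_2 = 9·31 + 1 = 280 → 10089/280
APPEND 40: p_3 = 40·10089 + 1117 = 404677, q_3 = 40·280 + 31 = 11231 → 404677/11231
APPEND 35: p_4 = 35·404677 + 10089 = 14173784, q_4 = 35·11231 + 280 = 393365 → 14173784/393365
APPEND 40: p_5 = 40·14173784 + 404677 = 567356037, q_5 = 40·393365 + 11231 = 15745831 → 567356037/15745831
APPEND 33: p_6 = 33·567356037 + 14173784 = 18736923005, q_6 = 33·15745831 + 393365 = 520005788 → 18736923005/520005788
APPEND 1: p_7 = 1·18736923005 + 567356037 = 19304279042, q_7 = 1·520005788 + 15745831 = 535751619 → 19304279042/535751619
APPEND 9: p_8 = 9·19304279042 + 18736923005 = 192475434383, q_8 = 9·535751619 + 520005788 = 5341770359 → 192475434383/5341770359
APPEND 37: p_9 = 37·192475434383 + 19304279042 = 7140895351213, q_9 = 37·5341770359 + 535751619 = 198181254902 → 7140895351213/198181254902
APPEND 19: p_10 = 19·7140895351213 + 192475434383 = 135869487107430, q_10 = 19·198181254902 + 5341770359 = 3770785613497 → 135869487107430/3770785613497
APPEND 12: p_11 = 12·135869487107430 + 7140895351213 = 1637574740640373, q_11 = 12·3770785613497 + 198181254902 = 45447608616866 → 1637574740640373/45447608616866
APPEND 48: p_12 = 48·1637574740640373 + 135869487107430 = 78739457037845334, q_12 = 48·45447608616866 + 3770785613497 = 2185255999223065 → 78739457037845334/2185255999223065
APPEND 1: p_13 = 1·78739457037845334 + 1637574740640373 = 80377031778485707, q_13 = 1·2185255999223065 + 45447608616866 = 2230703607839931 → 80377031778485707/2230703607839931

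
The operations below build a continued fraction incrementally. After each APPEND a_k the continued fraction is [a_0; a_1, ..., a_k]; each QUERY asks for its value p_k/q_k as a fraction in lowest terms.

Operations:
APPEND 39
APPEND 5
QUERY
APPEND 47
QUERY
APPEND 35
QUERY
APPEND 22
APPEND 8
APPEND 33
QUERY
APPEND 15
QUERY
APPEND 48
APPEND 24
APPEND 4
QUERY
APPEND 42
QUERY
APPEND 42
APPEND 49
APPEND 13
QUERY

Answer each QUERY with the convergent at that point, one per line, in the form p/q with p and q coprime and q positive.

196/5
9251/236
323981/8265
1901952118/48520235
28586700415/729268318
133398513289346/3403096824675
5635743670581859/143772077492644
151173760316107660679/3856556801274435646

APPEND 39: p_0 = 39·1 + 0 = 39, q_0 = 39·0 + 1 = 1 → 39/1
APPEND 5: p_1 = 5·39 + 1 = 196, q_1 = 5·1 + 0 = 5 → 196/5
APPEND 47: p_2 = 47·196 + 39 = 9251, q_2 = 47·5 + 1 = 236 → 9251/236
APPEND 35: p_3 = 35·9251 + 196 = 323981, q_3 = 35·236 + 5 = 8265 → 323981/8265
APPEND 22: p_4 = 22·323981 + 9251 = 7136833, q_4 = 22·8265 + 236 = 182066 → 7136833/182066
APPEND 8: p_5 = 8·7136833 + 323981 = 57418645, q_5 = 8·182066 + 8265 = 1464793 → 57418645/1464793
APPEND 33: p_6 = 33·57418645 + 7136833 = 1901952118, q_6 = 33·1464793 + 182066 = 48520235 → 1901952118/48520235
APPEND 15: p_7 = 15·1901952118 + 57418645 = 28586700415, q_7 = 15·48520235 + 1464793 = 729268318 → 28586700415/729268318
APPEND 48: p_8 = 48·28586700415 + 1901952118 = 1374063572038, q_8 = 48·729268318 + 48520235 = 35053399499 → 1374063572038/35053399499
APPEND 24: p_9 = 24·1374063572038 + 28586700415 = 33006112429327, q_9 = 24·35053399499 + 729268318 = 842010856294 → 33006112429327/842010856294
APPEND 4: p_10 = 4·33006112429327 + 1374063572038 = 133398513289346, q_10 = 4·842010856294 + 35053399499 = 3403096824675 → 133398513289346/3403096824675
APPEND 42: p_11 = 42·133398513289346 + 33006112429327 = 5635743670581859, q_11 = 42·3403096824675 + 842010856294 = 143772077492644 → 5635743670581859/143772077492644
APPEND 42: p_12 = 42·5635743670581859 + 133398513289346 = 236834632677727424, q_12 = 42·143772077492644 + 3403096824675 = 6041830351515723 → 236834632677727424/6041830351515723
APPEND 49: p_13 = 49·236834632677727424 + 5635743670581859 = 11610532744879225635, q_13 = 49·6041830351515723 + 143772077492644 = 296193459301763071 → 11610532744879225635/296193459301763071
APPEND 13: p_14 = 13·11610532744879225635 + 236834632677727424 = 151173760316107660679, q_14 = 13·296193459301763071 + 6041830351515723 = 3856556801274435646 → 151173760316107660679/3856556801274435646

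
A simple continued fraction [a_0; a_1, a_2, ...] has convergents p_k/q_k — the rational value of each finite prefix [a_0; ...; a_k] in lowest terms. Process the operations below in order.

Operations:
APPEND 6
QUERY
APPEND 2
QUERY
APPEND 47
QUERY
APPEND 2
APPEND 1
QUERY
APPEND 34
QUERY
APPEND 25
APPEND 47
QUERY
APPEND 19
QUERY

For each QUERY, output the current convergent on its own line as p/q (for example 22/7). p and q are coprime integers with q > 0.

6/1
13/2
617/95
1864/287
64623/9950
76084256/11714689
1447218303/222828128

APPEND 6: p_0 = 6·1 + 0 = 6, q_0 = 6·0 + 1 = 1 → 6/1
APPEND 2: p_1 = 2·6 + 1 = 13, q_1 = 2·1 + 0 = 2 → 13/2
APPEND 47: p_2 = 47·13 + 6 = 617, q_2 = 47·2 + 1 = 95 → 617/95
APPEND 2: p_3 = 2·617 + 13 = 1247, q_3 = 2·95 + 2 = 192 → 1247/192
APPEND 1: p_4 = 1·1247 + 617 = 1864, q_4 = 1·192 + 95 = 287 → 1864/287
APPEND 34: p_5 = 34·1864 + 1247 = 64623, q_5 = 34·287 + 192 = 9950 → 64623/9950
APPEND 25: p_6 = 25·64623 + 1864 = 1617439, q_6 = 25·9950 + 287 = 249037 → 1617439/249037
APPEND 47: p_7 = 47·1617439 + 64623 = 76084256, q_7 = 47·249037 + 9950 = 11714689 → 76084256/11714689
APPEND 19: p_8 = 19·76084256 + 1617439 = 1447218303, q_8 = 19·11714689 + 249037 = 222828128 → 1447218303/222828128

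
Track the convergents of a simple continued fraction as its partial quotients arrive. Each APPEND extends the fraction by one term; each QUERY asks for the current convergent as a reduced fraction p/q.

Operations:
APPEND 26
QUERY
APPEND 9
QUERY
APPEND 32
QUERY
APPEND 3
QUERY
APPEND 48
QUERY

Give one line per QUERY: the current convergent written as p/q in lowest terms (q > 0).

APPEND 26: p_0 = 26·1 + 0 = 26, q_0 = 26·0 + 1 = 1 → 26/1
APPEND 9: p_1 = 9·26 + 1 = 235, q_1 = 9·1 + 0 = 9 → 235/9
APPEND 32: p_2 = 32·235 + 26 = 7546, q_2 = 32·9 + 1 = 289 → 7546/289
APPEND 3: p_3 = 3·7546 + 235 = 22873, q_3 = 3·289 + 9 = 876 → 22873/876
APPEND 48: p_4 = 48·22873 + 7546 = 1105450, q_4 = 48·876 + 289 = 42337 → 1105450/42337

26/1
235/9
7546/289
22873/876
1105450/42337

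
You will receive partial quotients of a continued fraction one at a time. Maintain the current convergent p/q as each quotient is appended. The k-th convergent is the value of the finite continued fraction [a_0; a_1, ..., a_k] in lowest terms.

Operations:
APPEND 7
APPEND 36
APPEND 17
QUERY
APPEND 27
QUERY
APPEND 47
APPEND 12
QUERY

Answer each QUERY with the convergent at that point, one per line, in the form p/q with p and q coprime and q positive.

APPEND 7: p_0 = 7·1 + 0 = 7, q_0 = 7·0 + 1 = 1 → 7/1
APPEND 36: p_1 = 36·7 + 1 = 253, q_1 = 36·1 + 0 = 36 → 253/36
APPEND 17: p_2 = 17·253 + 7 = 4308, q_2 = 17·36 + 1 = 613 → 4308/613
APPEND 27: p_3 = 27·4308 + 253 = 116569, q_3 = 27·613 + 36 = 16587 → 116569/16587
APPEND 47: p_4 = 47·116569 + 4308 = 5483051, q_4 = 47·16587 + 613 = 780202 → 5483051/780202
APPEND 12: p_5 = 12·5483051 + 116569 = 65913181, q_5 = 12·780202 + 16587 = 9379011 → 65913181/9379011

4308/613
116569/16587
65913181/9379011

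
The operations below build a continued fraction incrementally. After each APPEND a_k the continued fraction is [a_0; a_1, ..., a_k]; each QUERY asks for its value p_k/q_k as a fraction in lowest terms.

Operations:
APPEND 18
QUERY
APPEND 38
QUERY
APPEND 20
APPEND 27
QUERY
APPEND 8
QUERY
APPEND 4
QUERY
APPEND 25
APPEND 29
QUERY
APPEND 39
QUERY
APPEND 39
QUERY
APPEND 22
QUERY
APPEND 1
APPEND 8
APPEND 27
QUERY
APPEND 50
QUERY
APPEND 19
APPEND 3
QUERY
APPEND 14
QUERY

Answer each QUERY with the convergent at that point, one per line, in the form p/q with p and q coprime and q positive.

APPEND 18: p_0 = 18·1 + 0 = 18, q_0 = 18·0 + 1 = 1 → 18/1
APPEND 38: p_1 = 38·18 + 1 = 685, q_1 = 38·1 + 0 = 38 → 685/38
APPEND 20: p_2 = 20·685 + 18 = 13718, q_2 = 20·38 + 1 = 761 → 13718/761
APPEND 27: p_3 = 27·13718 + 685 = 371071, q_3 = 27·761 + 38 = 20585 → 371071/20585
APPEND 8: p_4 = 8·371071 + 13718 = 2982286, q_4 = 8·20585 + 761 = 165441 → 2982286/165441
APPEND 4: p_5 = 4·2982286 + 371071 = 12300215, q_5 = 4·165441 + 20585 = 682349 → 12300215/682349
APPEND 25: p_6 = 25·12300215 + 2982286 = 310487661, q_6 = 25·682349 + 165441 = 17224166 → 310487661/17224166
APPEND 29: p_7 = 29·310487661 + 12300215 = 9016442384, q_7 = 29·17224166 + 682349 = 500183163 → 9016442384/500183163
APPEND 39: p_8 = 39·9016442384 + 310487661 = 351951740637, q_8 = 39·500183163 + 17224166 = 19524367523 → 351951740637/19524367523
APPEND 39: p_9 = 39·351951740637 + 9016442384 = 13735134327227, q_9 = 39·19524367523 + 500183163 = 761950516560 → 13735134327227/761950516560
APPEND 22: p_10 = 22·13735134327227 + 351951740637 = 302524906939631, q_10 = 22·761950516560 + 19524367523 = 16782435731843 → 302524906939631/16782435731843
APPEND 1: p_11 = 1·302524906939631 + 13735134327227 = 316260041266858, q_11 = 1·16782435731843 + 761950516560 = 17544386248403 → 316260041266858/17544386248403
APPEND 8: p_12 = 8·316260041266858 + 302524906939631 = 2832605237074495, q_12 = 8·17544386248403 + 16782435731843 = 157137525719067 → 2832605237074495/157137525719067
APPEND 27: p_13 = 27·2832605237074495 + 316260041266858 = 76796601442278223, q_13 = 27·157137525719067 + 17544386248403 = 4260257580663212 → 76796601442278223/4260257580663212
APPEND 50: p_14 = 50·76796601442278223 + 2832605237074495 = 3842662677350985645, q_14 = 50·4260257580663212 + 157137525719067 = 213170016558879667 → 3842662677350985645/213170016558879667
APPEND 19: p_15 = 19·3842662677350985645 + 76796601442278223 = 73087387471111005478, q_15 = 19·213170016558879667 + 4260257580663212 = 4054490572199376885 → 73087387471111005478/4054490572199376885
APPEND 3: p_16 = 3·73087387471111005478 + 3842662677350985645 = 223104825090684002079, q_16 = 3·4054490572199376885 + 213170016558879667 = 12376641733157010322 → 223104825090684002079/12376641733157010322
APPEND 14: p_17 = 14·223104825090684002079 + 73087387471111005478 = 3196554938740687034584, q_17 = 14·12376641733157010322 + 4054490572199376885 = 177327474836397521393 → 3196554938740687034584/177327474836397521393

18/1
685/38
371071/20585
2982286/165441
12300215/682349
9016442384/500183163
351951740637/19524367523
13735134327227/761950516560
302524906939631/16782435731843
76796601442278223/4260257580663212
3842662677350985645/213170016558879667
223104825090684002079/12376641733157010322
3196554938740687034584/177327474836397521393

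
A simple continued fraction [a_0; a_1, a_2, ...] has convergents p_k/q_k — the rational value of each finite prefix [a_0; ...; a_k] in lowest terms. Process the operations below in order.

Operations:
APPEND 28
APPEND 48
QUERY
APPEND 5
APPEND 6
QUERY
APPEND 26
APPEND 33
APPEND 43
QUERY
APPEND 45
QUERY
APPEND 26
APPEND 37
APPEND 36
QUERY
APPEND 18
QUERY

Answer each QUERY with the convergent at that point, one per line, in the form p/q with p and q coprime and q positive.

APPEND 28: p_0 = 28·1 + 0 = 28, q_0 = 28·0 + 1 = 1 → 28/1
APPEND 48: p_1 = 48·28 + 1 = 1345, q_1 = 48·1 + 0 = 48 → 1345/48
APPEND 5: p_2 = 5·1345 + 28 = 6753, q_2 = 5·48 + 1 = 241 → 6753/241
APPEND 6: p_3 = 6·6753 + 1345 = 41863, q_3 = 6·241 + 48 = 1494 → 41863/1494
APPEND 26: p_4 = 26·41863 + 6753 = 1095191, q_4 = 26·1494 + 241 = 39085 → 1095191/39085
APPEND 33: p_5 = 33·1095191 + 41863 = 36183166, q_5 = 33·39085 + 1494 = 1291299 → 36183166/1291299
APPEND 43: p_6 = 43·36183166 + 1095191 = 1556971329, q_6 = 43·1291299 + 39085 = 55564942 → 1556971329/55564942
APPEND 45: p_7 = 45·1556971329 + 36183166 = 70099892971, q_7 = 45·55564942 + 1291299 = 2501713689 → 70099892971/2501713689
APPEND 26: p_8 = 26·70099892971 + 1556971329 = 1824154188575, q_8 = 26·2501713689 + 55564942 = 65100120856 → 1824154188575/65100120856
APPEND 37: p_9 = 37·1824154188575 + 70099892971 = 67563804870246, q_9 = 37·65100120856 + 2501713689 = 2411206185361 → 67563804870246/2411206185361
APPEND 36: p_10 = 36·67563804870246 + 1824154188575 = 2434121129517431, q_10 = 36·2411206185361 + 65100120856 = 86868522793852 → 2434121129517431/86868522793852
APPEND 18: p_11 = 18·2434121129517431 + 67563804870246 = 43881744136184004, q_11 = 18·86868522793852 + 2411206185361 = 1566044616474697 → 43881744136184004/1566044616474697

1345/48
41863/1494
1556971329/55564942
70099892971/2501713689
2434121129517431/86868522793852
43881744136184004/1566044616474697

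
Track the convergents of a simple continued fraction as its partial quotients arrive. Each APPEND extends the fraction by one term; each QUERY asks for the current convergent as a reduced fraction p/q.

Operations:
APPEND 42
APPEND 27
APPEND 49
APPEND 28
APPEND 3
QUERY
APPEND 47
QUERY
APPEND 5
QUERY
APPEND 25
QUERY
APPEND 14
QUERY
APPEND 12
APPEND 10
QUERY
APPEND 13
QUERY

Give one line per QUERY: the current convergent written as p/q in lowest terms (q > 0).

APPEND 42: p_0 = 42·1 + 0 = 42, q_0 = 42·0 + 1 = 1 → 42/1
APPEND 27: p_1 = 27·42 + 1 = 1135, q_1 = 27·1 + 0 = 27 → 1135/27
APPEND 49: p_2 = 49·1135 + 42 = 55657, q_2 = 49·27 + 1 = 1324 → 55657/1324
APPEND 28: p_3 = 28·55657 + 1135 = 1559531, q_3 = 28·1324 + 27 = 37099 → 1559531/37099
APPEND 3: p_4 = 3·1559531 + 55657 = 4734250, q_4 = 3·37099 + 1324 = 112621 → 4734250/112621
APPEND 47: p_5 = 47·4734250 + 1559531 = 224069281, q_5 = 47·112621 + 37099 = 5330286 → 224069281/5330286
APPEND 5: p_6 = 5·224069281 + 4734250 = 1125080655, q_6 = 5·5330286 + 112621 = 26764051 → 1125080655/26764051
APPEND 25: p_7 = 25·1125080655 + 224069281 = 28351085656, q_7 = 25·26764051 + 5330286 = 674431561 → 28351085656/674431561
APPEND 14: p_8 = 14·28351085656 + 1125080655 = 398040279839, q_8 = 14·674431561 + 26764051 = 9468805905 → 398040279839/9468805905
APPEND 12: p_9 = 12·398040279839 + 28351085656 = 4804834443724, q_9 = 12·9468805905 + 674431561 = 114300102421 → 4804834443724/114300102421
APPEND 10: p_10 = 10·4804834443724 + 398040279839 = 48446384717079, q_10 = 10·114300102421 + 9468805905 = 1152469830115 → 48446384717079/1152469830115
APPEND 13: p_11 = 13·48446384717079 + 4804834443724 = 634607835765751, q_11 = 13·1152469830115 + 114300102421 = 15096407893916 → 634607835765751/15096407893916

4734250/112621
224069281/5330286
1125080655/26764051
28351085656/674431561
398040279839/9468805905
48446384717079/1152469830115
634607835765751/15096407893916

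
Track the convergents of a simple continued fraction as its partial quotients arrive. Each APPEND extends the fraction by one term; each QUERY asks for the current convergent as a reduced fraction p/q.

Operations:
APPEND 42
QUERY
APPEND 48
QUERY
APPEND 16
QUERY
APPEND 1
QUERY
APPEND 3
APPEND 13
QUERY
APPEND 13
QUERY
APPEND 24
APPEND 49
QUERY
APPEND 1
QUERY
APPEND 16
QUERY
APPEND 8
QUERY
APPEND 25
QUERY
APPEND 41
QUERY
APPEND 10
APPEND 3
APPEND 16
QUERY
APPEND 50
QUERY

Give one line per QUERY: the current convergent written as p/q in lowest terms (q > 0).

42/1
2017/48
32314/769
34331/817
1793322/42677
23448493/558021
27686749039/658881890
28251306193/672317071
479707648127/11415955026
3865912491209/91999957279
97127519928352/2311414887001
3986094229553641/94860010324320
2021722928630631594/48112424553568969
101210006735207527627/2408568822243163373

APPEND 42: p_0 = 42·1 + 0 = 42, q_0 = 42·0 + 1 = 1 → 42/1
APPEND 48: p_1 = 48·42 + 1 = 2017, q_1 = 48·1 + 0 = 48 → 2017/48
APPEND 16: p_2 = 16·2017 + 42 = 32314, q_2 = 16·48 + 1 = 769 → 32314/769
APPEND 1: p_3 = 1·32314 + 2017 = 34331, q_3 = 1·769 + 48 = 817 → 34331/817
APPEND 3: p_4 = 3·34331 + 32314 = 135307, q_4 = 3·817 + 769 = 3220 → 135307/3220
APPEND 13: p_5 = 13·135307 + 34331 = 1793322, q_5 = 13·3220 + 817 = 42677 → 1793322/42677
APPEND 13: p_6 = 13·1793322 + 135307 = 23448493, q_6 = 13·42677 + 3220 = 558021 → 23448493/558021
APPEND 24: p_7 = 24·23448493 + 1793322 = 564557154, q_7 = 24·558021 + 42677 = 13435181 → 564557154/13435181
APPEND 49: p_8 = 49·564557154 + 23448493 = 27686749039, q_8 = 49·13435181 + 558021 = 658881890 → 27686749039/658881890
APPEND 1: p_9 = 1·27686749039 + 564557154 = 28251306193, q_9 = 1·658881890 + 13435181 = 672317071 → 28251306193/672317071
APPEND 16: p_10 = 16·28251306193 + 27686749039 = 479707648127, q_10 = 16·672317071 + 658881890 = 11415955026 → 479707648127/11415955026
APPEND 8: p_11 = 8·479707648127 + 28251306193 = 3865912491209, q_11 = 8·11415955026 + 672317071 = 91999957279 → 3865912491209/91999957279
APPEND 25: p_12 = 25·3865912491209 + 479707648127 = 97127519928352, q_12 = 25·91999957279 + 11415955026 = 2311414887001 → 97127519928352/2311414887001
APPEND 41: p_13 = 41·97127519928352 + 3865912491209 = 3986094229553641, q_13 = 41·2311414887001 + 91999957279 = 94860010324320 → 3986094229553641/94860010324320
APPEND 10: p_14 = 10·3986094229553641 + 97127519928352 = 39958069815464762, q_14 = 10·94860010324320 + 2311414887001 = 950911518130201 → 39958069815464762/950911518130201
APPEND 3: p_15 = 3·39958069815464762 + 3986094229553641 = 123860303675947927, q_15 = 3·950911518130201 + 94860010324320 = 2947594564714923 → 123860303675947927/2947594564714923
APPEND 16: p_16 = 16·123860303675947927 + 39958069815464762 = 2021722928630631594, q_16 = 16·2947594564714923 + 950911518130201 = 48112424553568969 → 2021722928630631594/48112424553568969
APPEND 50: p_17 = 50·2021722928630631594 + 123860303675947927 = 101210006735207527627, q_17 = 50·48112424553568969 + 2947594564714923 = 2408568822243163373 → 101210006735207527627/2408568822243163373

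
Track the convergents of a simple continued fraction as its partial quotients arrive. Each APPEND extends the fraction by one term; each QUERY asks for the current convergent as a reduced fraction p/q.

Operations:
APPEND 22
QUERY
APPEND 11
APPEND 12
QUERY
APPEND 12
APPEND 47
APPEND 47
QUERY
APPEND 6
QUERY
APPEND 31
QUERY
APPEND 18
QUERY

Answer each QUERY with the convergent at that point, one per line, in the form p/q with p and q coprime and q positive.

APPEND 22: p_0 = 22·1 + 0 = 22, q_0 = 22·0 + 1 = 1 → 22/1
APPEND 11: p_1 = 11·22 + 1 = 243, q_1 = 11·1 + 0 = 11 → 243/11
APPEND 12: p_2 = 12·243 + 22 = 2938, q_2 = 12·11 + 1 = 133 → 2938/133
APPEND 12: p_3 = 12·2938 + 243 = 35499, q_3 = 12·133 + 11 = 1607 → 35499/1607
APPEND 47: p_4 = 47·35499 + 2938 = 1671391, q_4 = 47·1607 + 133 = 75662 → 1671391/75662
APPEND 47: p_5 = 47·1671391 + 35499 = 78590876, q_5 = 47·75662 + 1607 = 3557721 → 78590876/3557721
APPEND 6: p_6 = 6·78590876 + 1671391 = 473216647, q_6 = 6·3557721 + 75662 = 21421988 → 473216647/21421988
APPEND 31: p_7 = 31·473216647 + 78590876 = 14748306933, q_7 = 31·21421988 + 3557721 = 667639349 → 14748306933/667639349
APPEND 18: p_8 = 18·14748306933 + 473216647 = 265942741441, q_8 = 18·667639349 + 21421988 = 12038930270 → 265942741441/12038930270

22/1
2938/133
78590876/3557721
473216647/21421988
14748306933/667639349
265942741441/12038930270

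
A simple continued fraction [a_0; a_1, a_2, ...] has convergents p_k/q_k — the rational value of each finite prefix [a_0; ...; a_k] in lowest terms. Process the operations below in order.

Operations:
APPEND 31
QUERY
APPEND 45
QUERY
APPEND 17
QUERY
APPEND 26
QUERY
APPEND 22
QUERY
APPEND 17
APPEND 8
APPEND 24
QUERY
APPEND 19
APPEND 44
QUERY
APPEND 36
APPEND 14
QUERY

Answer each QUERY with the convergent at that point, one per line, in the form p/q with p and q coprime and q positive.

31/1
1396/45
23763/766
619234/19961
13646911/439908
45222553017/1457748413
37933758425105/1222794213377
19168603447910053/617899684812419

APPEND 31: p_0 = 31·1 + 0 = 31, q_0 = 31·0 + 1 = 1 → 31/1
APPEND 45: p_1 = 45·31 + 1 = 1396, q_1 = 45·1 + 0 = 45 → 1396/45
APPEND 17: p_2 = 17·1396 + 31 = 23763, q_2 = 17·45 + 1 = 766 → 23763/766
APPEND 26: p_3 = 26·23763 + 1396 = 619234, q_3 = 26·766 + 45 = 19961 → 619234/19961
APPEND 22: p_4 = 22·619234 + 23763 = 13646911, q_4 = 22·19961 + 766 = 439908 → 13646911/439908
APPEND 17: p_5 = 17·13646911 + 619234 = 232616721, q_5 = 17·439908 + 19961 = 7498397 → 232616721/7498397
APPEND 8: p_6 = 8·232616721 + 13646911 = 1874580679, q_6 = 8·7498397 + 439908 = 60427084 → 1874580679/60427084
APPEND 24: p_7 = 24·1874580679 + 232616721 = 45222553017, q_7 = 24·60427084 + 7498397 = 1457748413 → 45222553017/1457748413
APPEND 19: p_8 = 19·45222553017 + 1874580679 = 861103088002, q_8 = 19·1457748413 + 60427084 = 27757646931 → 861103088002/27757646931
APPEND 44: p_9 = 44·861103088002 + 45222553017 = 37933758425105, q_9 = 44·27757646931 + 1457748413 = 1222794213377 → 37933758425105/1222794213377
APPEND 36: p_10 = 36·37933758425105 + 861103088002 = 1366476406391782, q_10 = 36·1222794213377 + 27757646931 = 44048349328503 → 1366476406391782/44048349328503
APPEND 14: p_11 = 14·1366476406391782 + 37933758425105 = 19168603447910053, q_11 = 14·44048349328503 + 1222794213377 = 617899684812419 → 19168603447910053/617899684812419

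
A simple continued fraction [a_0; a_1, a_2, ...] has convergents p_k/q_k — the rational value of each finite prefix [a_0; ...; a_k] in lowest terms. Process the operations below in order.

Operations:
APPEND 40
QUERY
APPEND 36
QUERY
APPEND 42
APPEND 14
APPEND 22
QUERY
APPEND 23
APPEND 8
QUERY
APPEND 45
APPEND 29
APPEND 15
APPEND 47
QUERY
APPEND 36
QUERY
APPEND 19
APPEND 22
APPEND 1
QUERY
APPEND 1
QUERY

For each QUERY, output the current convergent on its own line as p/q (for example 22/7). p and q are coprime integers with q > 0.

APPEND 40: p_0 = 40·1 + 0 = 40, q_0 = 40·0 + 1 = 1 → 40/1
APPEND 36: p_1 = 36·40 + 1 = 1441, q_1 = 36·1 + 0 = 36 → 1441/36
APPEND 42: p_2 = 42·1441 + 40 = 60562, q_2 = 42·36 + 1 = 1513 → 60562/1513
APPEND 14: p_3 = 14·60562 + 1441 = 849309, q_3 = 14·1513 + 36 = 21218 → 849309/21218
APPEND 22: p_4 = 22·849309 + 60562 = 18745360, q_4 = 22·21218 + 1513 = 468309 → 18745360/468309
APPEND 23: p_5 = 23·18745360 + 849309 = 431992589, q_5 = 23·468309 + 21218 = 10792325 → 431992589/10792325
APPEND 8: p_6 = 8·431992589 + 18745360 = 3474686072, q_6 = 8·10792325 + 468309 = 86806909 → 3474686072/86806909
APPEND 45: p_7 = 45·3474686072 + 431992589 = 156792865829, q_7 = 45·86806909 + 10792325 = 3917103230 → 156792865829/3917103230
APPEND 29: p_8 = 29·156792865829 + 3474686072 = 4550467795113, q_8 = 29·3917103230 + 86806909 = 113682800579 → 4550467795113/113682800579
APPEND 15: p_9 = 15·4550467795113 + 156792865829 = 68413809792524, q_9 = 15·113682800579 + 3917103230 = 1709159111915 → 68413809792524/1709159111915
APPEND 47: p_10 = 47·68413809792524 + 4550467795113 = 3219999528043741, q_10 = 47·1709159111915 + 113682800579 = 80444161060584 → 3219999528043741/80444161060584
APPEND 36: p_11 = 36·3219999528043741 + 68413809792524 = 115988396819367200, q_11 = 36·80444161060584 + 1709159111915 = 2897698957292939 → 115988396819367200/2897698957292939
APPEND 19: p_12 = 19·115988396819367200 + 3219999528043741 = 2206999539096020541, q_12 = 19·2897698957292939 + 80444161060584 = 55136724349626425 → 2206999539096020541/55136724349626425
APPEND 22: p_13 = 22·2206999539096020541 + 115988396819367200 = 48669978256931819102, q_13 = 22·55136724349626425 + 2897698957292939 = 1215905634649074289 → 48669978256931819102/1215905634649074289
APPEND 1: p_14 = 1·48669978256931819102 + 2206999539096020541 = 50876977796027839643, q_14 = 1·1215905634649074289 + 55136724349626425 = 1271042358998700714 → 50876977796027839643/1271042358998700714
APPEND 1: p_15 = 1·50876977796027839643 + 48669978256931819102 = 99546956052959658745, q_15 = 1·1271042358998700714 + 1215905634649074289 = 2486947993647775003 → 99546956052959658745/2486947993647775003

40/1
1441/36
18745360/468309
3474686072/86806909
3219999528043741/80444161060584
115988396819367200/2897698957292939
50876977796027839643/1271042358998700714
99546956052959658745/2486947993647775003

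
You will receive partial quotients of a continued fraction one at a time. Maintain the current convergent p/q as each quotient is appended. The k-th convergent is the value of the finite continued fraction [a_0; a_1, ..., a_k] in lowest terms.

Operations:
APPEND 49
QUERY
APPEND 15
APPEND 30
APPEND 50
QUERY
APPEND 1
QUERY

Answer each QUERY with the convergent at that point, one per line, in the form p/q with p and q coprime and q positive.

49/1
1107186/22565
1129315/23016

APPEND 49: p_0 = 49·1 + 0 = 49, q_0 = 49·0 + 1 = 1 → 49/1
APPEND 15: p_1 = 15·49 + 1 = 736, q_1 = 15·1 + 0 = 15 → 736/15
APPEND 30: p_2 = 30·736 + 49 = 22129, q_2 = 30·15 + 1 = 451 → 22129/451
APPEND 50: p_3 = 50·22129 + 736 = 1107186, q_3 = 50·451 + 15 = 22565 → 1107186/22565
APPEND 1: p_4 = 1·1107186 + 22129 = 1129315, q_4 = 1·22565 + 451 = 23016 → 1129315/23016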